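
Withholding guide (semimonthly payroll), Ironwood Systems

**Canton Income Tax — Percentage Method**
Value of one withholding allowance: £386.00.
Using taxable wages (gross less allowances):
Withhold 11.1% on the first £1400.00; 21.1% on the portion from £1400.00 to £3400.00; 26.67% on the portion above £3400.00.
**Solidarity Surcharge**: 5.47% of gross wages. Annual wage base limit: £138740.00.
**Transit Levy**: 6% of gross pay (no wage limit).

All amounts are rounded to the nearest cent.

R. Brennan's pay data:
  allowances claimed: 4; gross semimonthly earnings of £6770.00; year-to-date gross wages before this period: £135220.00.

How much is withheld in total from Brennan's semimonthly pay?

£1663.13

Canton Income Tax: taxable = £6770.00 − 4×£386.00 = £5226.00
  £577.40 + 26.67% × (£5226.00 − £3400.00) = £577.40 + 26.67% × £1826.00 = £1064.39
Solidarity Surcharge: cap £138740.00 − YTD £135220.00 = £3520.00 subject; 5.47% × £3520.00 = £192.54
Transit Levy: 6% × £6770.00 = £406.20
Total: £1064.39 + £192.54 + £406.20 = £1663.13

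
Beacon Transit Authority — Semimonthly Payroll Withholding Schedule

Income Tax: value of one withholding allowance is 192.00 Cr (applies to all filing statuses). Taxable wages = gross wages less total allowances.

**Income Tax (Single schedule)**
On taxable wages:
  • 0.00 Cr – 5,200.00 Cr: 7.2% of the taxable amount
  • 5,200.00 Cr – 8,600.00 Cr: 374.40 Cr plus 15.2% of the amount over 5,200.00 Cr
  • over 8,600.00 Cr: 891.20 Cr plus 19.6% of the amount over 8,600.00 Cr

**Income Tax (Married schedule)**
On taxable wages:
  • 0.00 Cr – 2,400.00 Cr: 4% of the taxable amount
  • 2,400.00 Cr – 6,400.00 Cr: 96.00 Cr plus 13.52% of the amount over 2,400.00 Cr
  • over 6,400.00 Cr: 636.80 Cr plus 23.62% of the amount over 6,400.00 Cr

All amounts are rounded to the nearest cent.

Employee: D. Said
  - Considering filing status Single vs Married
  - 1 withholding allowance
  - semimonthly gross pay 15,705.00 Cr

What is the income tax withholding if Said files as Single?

2,246.15 Cr

Income Tax (Single): taxable = 15,705.00 Cr − 1×192.00 Cr = 15,513.00 Cr
  891.20 Cr + 19.6% × (15,513.00 Cr − 8,600.00 Cr) = 891.20 Cr + 19.6% × 6,913.00 Cr = 2,246.15 Cr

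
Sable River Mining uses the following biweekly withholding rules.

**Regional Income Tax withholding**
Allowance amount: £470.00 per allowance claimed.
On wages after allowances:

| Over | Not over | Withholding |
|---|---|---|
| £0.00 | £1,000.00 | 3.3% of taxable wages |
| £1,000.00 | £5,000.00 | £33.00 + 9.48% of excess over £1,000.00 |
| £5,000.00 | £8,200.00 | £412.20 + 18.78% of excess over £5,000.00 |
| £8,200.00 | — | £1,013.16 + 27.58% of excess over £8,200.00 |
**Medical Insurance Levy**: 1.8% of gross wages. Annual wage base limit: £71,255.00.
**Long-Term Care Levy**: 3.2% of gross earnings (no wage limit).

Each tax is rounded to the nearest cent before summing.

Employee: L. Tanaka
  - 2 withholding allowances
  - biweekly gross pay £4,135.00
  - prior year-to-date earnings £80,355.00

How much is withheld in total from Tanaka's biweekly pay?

Regional Income Tax: taxable = £4,135.00 − 2×£470.00 = £3,195.00
  £33.00 + 9.48% × (£3,195.00 − £1,000.00) = £33.00 + 9.48% × £2,195.00 = £241.09
Medical Insurance Levy: YTD £80,355.00 ≥ cap £71,255.00 → £0.00
Long-Term Care Levy: 3.2% × £4,135.00 = £132.32
Total: £241.09 + £0.00 + £132.32 = £373.41

£373.41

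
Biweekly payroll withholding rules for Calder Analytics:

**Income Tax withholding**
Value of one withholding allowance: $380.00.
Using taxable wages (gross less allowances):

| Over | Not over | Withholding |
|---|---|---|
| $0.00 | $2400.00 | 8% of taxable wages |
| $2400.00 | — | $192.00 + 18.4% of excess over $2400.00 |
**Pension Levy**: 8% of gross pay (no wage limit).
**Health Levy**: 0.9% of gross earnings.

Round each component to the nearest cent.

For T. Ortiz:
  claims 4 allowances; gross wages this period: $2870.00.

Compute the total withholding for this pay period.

$363.43

Income Tax: taxable = $2870.00 − 4×$380.00 = $1350.00
  8% × $1350.00 = $108.00
Pension Levy: 8% × $2870.00 = $229.60
Health Levy: 0.9% × $2870.00 = $25.83
Total: $108.00 + $229.60 + $25.83 = $363.43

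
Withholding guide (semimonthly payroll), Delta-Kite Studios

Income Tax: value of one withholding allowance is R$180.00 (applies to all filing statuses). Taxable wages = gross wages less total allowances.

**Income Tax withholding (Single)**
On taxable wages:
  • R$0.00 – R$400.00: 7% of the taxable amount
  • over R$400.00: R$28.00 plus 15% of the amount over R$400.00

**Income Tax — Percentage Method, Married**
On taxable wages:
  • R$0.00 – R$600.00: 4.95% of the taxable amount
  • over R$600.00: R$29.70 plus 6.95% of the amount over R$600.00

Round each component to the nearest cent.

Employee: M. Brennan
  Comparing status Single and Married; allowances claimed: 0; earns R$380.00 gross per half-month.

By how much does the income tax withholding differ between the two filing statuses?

R$7.79

Income Tax (Single): taxable = R$380.00
  7% × R$380.00 = R$26.60
Income Tax (Married): taxable = R$380.00
  4.95% × R$380.00 = R$18.81
Difference: |R$26.60 − R$18.81| = R$7.79 (higher under Single)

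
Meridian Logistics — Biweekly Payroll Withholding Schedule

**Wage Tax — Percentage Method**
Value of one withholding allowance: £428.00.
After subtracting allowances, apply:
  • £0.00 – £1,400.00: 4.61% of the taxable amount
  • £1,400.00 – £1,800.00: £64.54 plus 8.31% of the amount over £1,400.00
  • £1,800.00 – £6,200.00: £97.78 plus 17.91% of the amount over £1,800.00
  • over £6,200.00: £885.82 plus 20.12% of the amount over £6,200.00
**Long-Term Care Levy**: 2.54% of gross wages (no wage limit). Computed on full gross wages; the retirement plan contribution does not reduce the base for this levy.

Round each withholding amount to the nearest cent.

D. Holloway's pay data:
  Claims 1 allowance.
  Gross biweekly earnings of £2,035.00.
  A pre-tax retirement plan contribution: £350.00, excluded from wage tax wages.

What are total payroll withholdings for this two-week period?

Wage Tax: taxable = £2,035.00 − £350.00 − 1×£428.00 = £1,257.00
  4.61% × £1,257.00 = £57.95
Long-Term Care Levy: 2.54% × £2,035.00 = £51.69
Total: £57.95 + £51.69 = £109.64

£109.64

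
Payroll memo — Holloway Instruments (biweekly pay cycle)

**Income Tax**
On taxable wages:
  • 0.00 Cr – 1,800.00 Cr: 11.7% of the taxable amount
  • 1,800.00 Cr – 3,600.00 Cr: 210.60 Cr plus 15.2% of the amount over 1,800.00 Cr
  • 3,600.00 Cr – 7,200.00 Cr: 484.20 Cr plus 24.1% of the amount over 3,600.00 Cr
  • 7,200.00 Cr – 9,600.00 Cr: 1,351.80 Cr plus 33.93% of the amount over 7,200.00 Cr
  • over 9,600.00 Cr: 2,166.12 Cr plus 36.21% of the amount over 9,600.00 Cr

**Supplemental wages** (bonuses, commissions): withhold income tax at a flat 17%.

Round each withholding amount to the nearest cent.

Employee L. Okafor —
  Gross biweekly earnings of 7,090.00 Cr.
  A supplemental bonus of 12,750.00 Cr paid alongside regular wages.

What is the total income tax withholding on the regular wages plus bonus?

Income Tax: taxable = 7,090.00 Cr
  484.20 Cr + 24.1% × (7,090.00 Cr − 3,600.00 Cr) = 484.20 Cr + 24.1% × 3,490.00 Cr = 1,325.29 Cr
Supplemental (17% flat on bonus): 17% × 12,750.00 Cr = 2,167.50 Cr
Total income tax: 1,325.29 Cr + 2,167.50 Cr = 3,492.79 Cr

3,492.79 Cr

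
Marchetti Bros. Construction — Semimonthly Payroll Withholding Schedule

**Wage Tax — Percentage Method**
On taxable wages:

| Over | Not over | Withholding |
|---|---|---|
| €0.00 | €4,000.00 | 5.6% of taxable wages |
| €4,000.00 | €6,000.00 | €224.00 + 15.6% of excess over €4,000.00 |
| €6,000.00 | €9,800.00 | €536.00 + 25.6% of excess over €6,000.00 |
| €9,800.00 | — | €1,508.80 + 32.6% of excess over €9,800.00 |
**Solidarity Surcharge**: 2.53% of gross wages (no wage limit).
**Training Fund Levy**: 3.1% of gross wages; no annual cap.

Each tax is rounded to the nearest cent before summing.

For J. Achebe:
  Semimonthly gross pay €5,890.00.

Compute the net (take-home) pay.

Wage Tax: taxable = €5,890.00
  €224.00 + 15.6% × (€5,890.00 − €4,000.00) = €224.00 + 15.6% × €1,890.00 = €518.84
Solidarity Surcharge: 2.53% × €5,890.00 = €149.02
Training Fund Levy: 3.1% × €5,890.00 = €182.59
Total withheld: €518.84 + €149.02 + €182.59 = €850.45
Net pay: €5,890.00 − €850.45 = €5,039.55

€5,039.55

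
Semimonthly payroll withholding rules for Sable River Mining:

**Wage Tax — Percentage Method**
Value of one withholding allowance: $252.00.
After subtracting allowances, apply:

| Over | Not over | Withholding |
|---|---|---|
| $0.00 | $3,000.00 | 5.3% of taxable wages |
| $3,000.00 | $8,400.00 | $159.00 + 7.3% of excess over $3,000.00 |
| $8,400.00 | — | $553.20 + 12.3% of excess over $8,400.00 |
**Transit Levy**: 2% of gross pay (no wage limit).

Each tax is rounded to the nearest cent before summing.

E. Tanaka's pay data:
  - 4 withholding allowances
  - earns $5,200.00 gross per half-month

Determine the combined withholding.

$350.02

Wage Tax: taxable = $5,200.00 − 4×$252.00 = $4,192.00
  $159.00 + 7.3% × ($4,192.00 − $3,000.00) = $159.00 + 7.3% × $1,192.00 = $246.02
Transit Levy: 2% × $5,200.00 = $104.00
Total: $246.02 + $104.00 = $350.02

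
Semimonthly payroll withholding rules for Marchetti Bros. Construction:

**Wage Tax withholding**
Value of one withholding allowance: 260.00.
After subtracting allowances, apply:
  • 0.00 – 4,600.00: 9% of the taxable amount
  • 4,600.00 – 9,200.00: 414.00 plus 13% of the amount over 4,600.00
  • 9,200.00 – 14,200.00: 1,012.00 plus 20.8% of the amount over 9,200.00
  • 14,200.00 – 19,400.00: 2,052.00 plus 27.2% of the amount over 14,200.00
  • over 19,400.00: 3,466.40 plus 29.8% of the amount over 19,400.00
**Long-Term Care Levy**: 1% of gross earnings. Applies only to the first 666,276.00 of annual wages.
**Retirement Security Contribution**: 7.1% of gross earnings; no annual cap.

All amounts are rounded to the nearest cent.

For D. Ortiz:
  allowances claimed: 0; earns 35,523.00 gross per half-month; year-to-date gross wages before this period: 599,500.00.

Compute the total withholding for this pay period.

Wage Tax: taxable = 35,523.00
  3,466.40 + 29.8% × (35,523.00 − 19,400.00) = 3,466.40 + 29.8% × 16,123.00 = 8,271.05
Long-Term Care Levy: 1% × 35,523.00 = 355.23
Retirement Security Contribution: 7.1% × 35,523.00 = 2,522.13
Total: 8,271.05 + 355.23 + 2,522.13 = 11,148.41

11,148.41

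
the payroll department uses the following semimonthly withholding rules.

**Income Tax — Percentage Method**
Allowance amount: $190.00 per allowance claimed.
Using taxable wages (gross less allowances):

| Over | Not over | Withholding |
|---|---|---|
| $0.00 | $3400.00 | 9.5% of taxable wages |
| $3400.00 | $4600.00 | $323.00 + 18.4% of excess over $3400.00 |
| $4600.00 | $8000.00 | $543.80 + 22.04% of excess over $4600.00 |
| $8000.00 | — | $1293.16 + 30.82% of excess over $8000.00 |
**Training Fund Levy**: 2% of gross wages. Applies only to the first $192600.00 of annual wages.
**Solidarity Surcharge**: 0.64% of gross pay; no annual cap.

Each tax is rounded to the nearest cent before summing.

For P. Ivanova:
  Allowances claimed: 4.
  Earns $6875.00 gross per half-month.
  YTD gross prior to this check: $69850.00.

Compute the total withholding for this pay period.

$1059.21

Income Tax: taxable = $6875.00 − 4×$190.00 = $6115.00
  $543.80 + 22.04% × ($6115.00 − $4600.00) = $543.80 + 22.04% × $1515.00 = $877.71
Training Fund Levy: 2% × $6875.00 = $137.50
Solidarity Surcharge: 0.64% × $6875.00 = $44.00
Total: $877.71 + $137.50 + $44.00 = $1059.21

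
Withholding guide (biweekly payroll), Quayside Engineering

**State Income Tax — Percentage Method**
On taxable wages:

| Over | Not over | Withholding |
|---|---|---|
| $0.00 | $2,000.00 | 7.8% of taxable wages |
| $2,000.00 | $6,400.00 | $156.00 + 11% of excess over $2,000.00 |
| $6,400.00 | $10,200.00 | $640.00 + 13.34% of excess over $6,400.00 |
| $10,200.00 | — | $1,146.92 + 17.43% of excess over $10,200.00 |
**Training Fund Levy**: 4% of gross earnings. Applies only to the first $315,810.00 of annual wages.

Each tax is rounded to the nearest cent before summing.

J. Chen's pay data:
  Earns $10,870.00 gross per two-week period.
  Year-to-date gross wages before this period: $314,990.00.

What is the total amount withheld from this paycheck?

$1,296.50

State Income Tax: taxable = $10,870.00
  $1,146.92 + 17.43% × ($10,870.00 − $10,200.00) = $1,146.92 + 17.43% × $670.00 = $1,263.70
Training Fund Levy: cap $315,810.00 − YTD $314,990.00 = $820.00 subject; 4% × $820.00 = $32.80
Total: $1,263.70 + $32.80 = $1,296.50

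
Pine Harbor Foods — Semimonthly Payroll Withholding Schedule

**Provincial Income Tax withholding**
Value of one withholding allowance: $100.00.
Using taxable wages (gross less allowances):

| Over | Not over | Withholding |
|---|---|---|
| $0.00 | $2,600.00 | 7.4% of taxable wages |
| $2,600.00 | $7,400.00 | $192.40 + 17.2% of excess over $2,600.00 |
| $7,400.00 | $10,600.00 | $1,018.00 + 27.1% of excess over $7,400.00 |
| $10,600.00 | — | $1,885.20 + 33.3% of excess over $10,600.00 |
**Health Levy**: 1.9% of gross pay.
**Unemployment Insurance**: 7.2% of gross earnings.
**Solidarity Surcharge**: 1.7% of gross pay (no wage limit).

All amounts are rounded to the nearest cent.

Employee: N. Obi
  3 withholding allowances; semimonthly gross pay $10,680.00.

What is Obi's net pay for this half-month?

$7,700.98

Provincial Income Tax: taxable = $10,680.00 − 3×$100.00 = $10,380.00
  $1,018.00 + 27.1% × ($10,380.00 − $7,400.00) = $1,018.00 + 27.1% × $2,980.00 = $1,825.58
Health Levy: 1.9% × $10,680.00 = $202.92
Unemployment Insurance: 7.2% × $10,680.00 = $768.96
Solidarity Surcharge: 1.7% × $10,680.00 = $181.56
Total withheld: $1,825.58 + $202.92 + $768.96 + $181.56 = $2,979.02
Net pay: $10,680.00 − $2,979.02 = $7,700.98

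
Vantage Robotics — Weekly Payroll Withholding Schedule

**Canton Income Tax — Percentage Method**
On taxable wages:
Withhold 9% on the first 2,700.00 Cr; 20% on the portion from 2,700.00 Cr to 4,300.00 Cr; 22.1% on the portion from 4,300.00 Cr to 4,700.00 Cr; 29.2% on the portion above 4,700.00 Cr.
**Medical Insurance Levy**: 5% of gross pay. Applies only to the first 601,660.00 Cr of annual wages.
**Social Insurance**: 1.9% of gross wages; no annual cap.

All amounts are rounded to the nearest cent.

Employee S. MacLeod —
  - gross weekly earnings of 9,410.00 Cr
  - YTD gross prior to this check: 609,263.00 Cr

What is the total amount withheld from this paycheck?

Canton Income Tax: taxable = 9,410.00 Cr
  651.40 Cr + 29.2% × (9,410.00 Cr − 4,700.00 Cr) = 651.40 Cr + 29.2% × 4,710.00 Cr = 2,026.72 Cr
Medical Insurance Levy: YTD 609,263.00 Cr ≥ cap 601,660.00 Cr → 0.00 Cr
Social Insurance: 1.9% × 9,410.00 Cr = 178.79 Cr
Total: 2,026.72 Cr + 0.00 Cr + 178.79 Cr = 2,205.51 Cr

2,205.51 Cr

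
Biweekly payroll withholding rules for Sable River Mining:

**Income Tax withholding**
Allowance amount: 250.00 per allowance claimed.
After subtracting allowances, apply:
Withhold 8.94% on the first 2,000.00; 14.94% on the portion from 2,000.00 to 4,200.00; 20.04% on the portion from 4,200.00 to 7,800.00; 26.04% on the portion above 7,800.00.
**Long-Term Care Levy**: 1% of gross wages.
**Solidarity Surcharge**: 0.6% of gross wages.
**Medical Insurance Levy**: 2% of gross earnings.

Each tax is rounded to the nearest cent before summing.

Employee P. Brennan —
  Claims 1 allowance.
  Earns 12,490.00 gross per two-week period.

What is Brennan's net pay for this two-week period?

9,655.26

Income Tax: taxable = 12,490.00 − 1×250.00 = 12,240.00
  1,228.92 + 26.04% × (12,240.00 − 7,800.00) = 1,228.92 + 26.04% × 4,440.00 = 2,385.10
Long-Term Care Levy: 1% × 12,490.00 = 124.90
Solidarity Surcharge: 0.6% × 12,490.00 = 74.94
Medical Insurance Levy: 2% × 12,490.00 = 249.80
Total withheld: 2,385.10 + 124.90 + 74.94 + 249.80 = 2,834.74
Net pay: 12,490.00 − 2,834.74 = 9,655.26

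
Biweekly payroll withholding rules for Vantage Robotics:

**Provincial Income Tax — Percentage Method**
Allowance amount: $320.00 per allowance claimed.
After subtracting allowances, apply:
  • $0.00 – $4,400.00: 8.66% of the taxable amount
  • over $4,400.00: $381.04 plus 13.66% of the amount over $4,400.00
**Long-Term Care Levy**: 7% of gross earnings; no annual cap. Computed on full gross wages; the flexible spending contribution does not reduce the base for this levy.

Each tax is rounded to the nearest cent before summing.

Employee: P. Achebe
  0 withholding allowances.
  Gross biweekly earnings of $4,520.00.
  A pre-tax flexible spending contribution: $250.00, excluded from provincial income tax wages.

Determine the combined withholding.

Provincial Income Tax: taxable = $4,520.00 − $250.00 = $4,270.00
  8.66% × $4,270.00 = $369.78
Long-Term Care Levy: 7% × $4,520.00 = $316.40
Total: $369.78 + $316.40 = $686.18

$686.18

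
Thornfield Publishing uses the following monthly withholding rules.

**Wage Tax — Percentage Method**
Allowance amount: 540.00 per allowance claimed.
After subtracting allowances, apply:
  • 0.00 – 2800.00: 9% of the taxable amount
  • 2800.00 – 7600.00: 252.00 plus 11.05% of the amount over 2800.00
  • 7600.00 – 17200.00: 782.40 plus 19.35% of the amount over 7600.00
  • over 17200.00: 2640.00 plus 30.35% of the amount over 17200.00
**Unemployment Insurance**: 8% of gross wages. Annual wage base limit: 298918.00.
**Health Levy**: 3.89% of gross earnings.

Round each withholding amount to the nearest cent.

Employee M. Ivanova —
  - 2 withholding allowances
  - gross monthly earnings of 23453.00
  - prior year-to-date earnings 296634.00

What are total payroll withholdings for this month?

Wage Tax: taxable = 23453.00 − 2×540.00 = 22373.00
  2640.00 + 30.35% × (22373.00 − 17200.00) = 2640.00 + 30.35% × 5173.00 = 4210.01
Unemployment Insurance: cap 298918.00 − YTD 296634.00 = 2284.00 subject; 8% × 2284.00 = 182.72
Health Levy: 3.89% × 23453.00 = 912.32
Total: 4210.01 + 182.72 + 912.32 = 5305.05

5305.05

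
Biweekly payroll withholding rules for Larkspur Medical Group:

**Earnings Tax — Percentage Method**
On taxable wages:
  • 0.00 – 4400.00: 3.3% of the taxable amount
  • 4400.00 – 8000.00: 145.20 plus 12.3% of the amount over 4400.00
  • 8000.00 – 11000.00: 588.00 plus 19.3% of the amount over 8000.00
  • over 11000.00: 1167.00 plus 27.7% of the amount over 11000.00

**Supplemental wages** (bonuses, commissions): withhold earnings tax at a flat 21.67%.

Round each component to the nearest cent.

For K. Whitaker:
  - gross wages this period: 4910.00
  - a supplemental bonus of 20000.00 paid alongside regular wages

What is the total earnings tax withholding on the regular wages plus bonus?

Earnings Tax: taxable = 4910.00
  145.20 + 12.3% × (4910.00 − 4400.00) = 145.20 + 12.3% × 510.00 = 207.93
Supplemental (21.67% flat on bonus): 21.67% × 20000.00 = 4334.00
Total earnings tax: 207.93 + 4334.00 = 4541.93

4541.93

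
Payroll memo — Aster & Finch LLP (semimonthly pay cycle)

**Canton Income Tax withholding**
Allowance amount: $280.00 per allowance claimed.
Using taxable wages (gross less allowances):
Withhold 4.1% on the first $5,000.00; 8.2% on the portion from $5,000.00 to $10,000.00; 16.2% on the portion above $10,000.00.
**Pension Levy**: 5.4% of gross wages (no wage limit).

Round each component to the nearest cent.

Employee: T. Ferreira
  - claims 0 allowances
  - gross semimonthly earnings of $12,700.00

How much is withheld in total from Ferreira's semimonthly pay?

$1,738.20

Canton Income Tax: taxable = $12,700.00
  $615.00 + 16.2% × ($12,700.00 − $10,000.00) = $615.00 + 16.2% × $2,700.00 = $1,052.40
Pension Levy: 5.4% × $12,700.00 = $685.80
Total: $1,052.40 + $685.80 = $1,738.20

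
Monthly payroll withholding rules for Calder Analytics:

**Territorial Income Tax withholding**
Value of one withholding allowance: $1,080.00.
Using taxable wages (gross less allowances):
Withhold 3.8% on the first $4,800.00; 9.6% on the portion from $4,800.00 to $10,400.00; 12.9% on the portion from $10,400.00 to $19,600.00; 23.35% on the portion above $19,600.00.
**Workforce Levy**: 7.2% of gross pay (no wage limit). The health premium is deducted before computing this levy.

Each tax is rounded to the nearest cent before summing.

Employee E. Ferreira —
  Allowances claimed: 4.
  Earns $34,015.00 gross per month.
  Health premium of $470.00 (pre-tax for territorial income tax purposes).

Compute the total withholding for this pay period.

$6,569.48

Territorial Income Tax: taxable = $34,015.00 − $470.00 − 4×$1,080.00 = $29,225.00
  $1,906.80 + 23.35% × ($29,225.00 − $19,600.00) = $1,906.80 + 23.35% × $9,625.00 = $4,154.24
Workforce Levy: 7.2% × $33,545.00 = $2,415.24
Total: $4,154.24 + $2,415.24 = $6,569.48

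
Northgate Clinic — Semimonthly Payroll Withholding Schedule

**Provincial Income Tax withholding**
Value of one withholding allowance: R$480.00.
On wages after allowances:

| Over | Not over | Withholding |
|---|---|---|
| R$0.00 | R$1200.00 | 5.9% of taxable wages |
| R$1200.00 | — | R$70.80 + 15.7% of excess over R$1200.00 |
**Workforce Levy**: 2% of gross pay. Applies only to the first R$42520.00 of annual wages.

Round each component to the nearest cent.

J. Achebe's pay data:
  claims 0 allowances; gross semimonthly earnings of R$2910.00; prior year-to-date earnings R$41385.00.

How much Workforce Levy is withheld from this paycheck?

Workforce Levy: cap R$42520.00 − YTD R$41385.00 = R$1135.00 subject; 2% × R$1135.00 = R$22.70

R$22.70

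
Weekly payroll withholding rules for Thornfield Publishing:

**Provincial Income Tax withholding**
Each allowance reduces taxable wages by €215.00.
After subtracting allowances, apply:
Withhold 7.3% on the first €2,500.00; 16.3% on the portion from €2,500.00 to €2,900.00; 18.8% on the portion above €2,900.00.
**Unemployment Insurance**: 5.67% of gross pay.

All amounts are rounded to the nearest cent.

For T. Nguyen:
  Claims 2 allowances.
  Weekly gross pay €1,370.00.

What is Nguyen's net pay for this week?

€1,223.70

Provincial Income Tax: taxable = €1,370.00 − 2×€215.00 = €940.00
  7.3% × €940.00 = €68.62
Unemployment Insurance: 5.67% × €1,370.00 = €77.68
Total withheld: €68.62 + €77.68 = €146.30
Net pay: €1,370.00 − €146.30 = €1,223.70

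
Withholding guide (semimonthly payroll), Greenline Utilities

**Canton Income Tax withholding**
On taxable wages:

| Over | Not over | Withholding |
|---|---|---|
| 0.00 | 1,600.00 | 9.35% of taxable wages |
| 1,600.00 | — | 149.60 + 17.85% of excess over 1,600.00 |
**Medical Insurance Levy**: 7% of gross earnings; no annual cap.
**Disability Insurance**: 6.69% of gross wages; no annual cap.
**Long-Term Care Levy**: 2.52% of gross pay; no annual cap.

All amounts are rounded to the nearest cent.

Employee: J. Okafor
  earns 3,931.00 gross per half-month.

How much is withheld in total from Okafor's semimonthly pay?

1,202.89

Canton Income Tax: taxable = 3,931.00
  149.60 + 17.85% × (3,931.00 − 1,600.00) = 149.60 + 17.85% × 2,331.00 = 565.68
Medical Insurance Levy: 7% × 3,931.00 = 275.17
Disability Insurance: 6.69% × 3,931.00 = 262.98
Long-Term Care Levy: 2.52% × 3,931.00 = 99.06
Total: 565.68 + 275.17 + 262.98 + 99.06 = 1,202.89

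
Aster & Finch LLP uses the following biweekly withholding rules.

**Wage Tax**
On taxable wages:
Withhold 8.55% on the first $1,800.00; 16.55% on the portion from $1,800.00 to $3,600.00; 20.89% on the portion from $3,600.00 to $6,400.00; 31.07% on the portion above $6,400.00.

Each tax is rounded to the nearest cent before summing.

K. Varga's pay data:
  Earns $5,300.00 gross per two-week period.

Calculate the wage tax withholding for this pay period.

$806.93

Wage Tax: taxable = $5,300.00
  $451.80 + 20.89% × ($5,300.00 − $3,600.00) = $451.80 + 20.89% × $1,700.00 = $806.93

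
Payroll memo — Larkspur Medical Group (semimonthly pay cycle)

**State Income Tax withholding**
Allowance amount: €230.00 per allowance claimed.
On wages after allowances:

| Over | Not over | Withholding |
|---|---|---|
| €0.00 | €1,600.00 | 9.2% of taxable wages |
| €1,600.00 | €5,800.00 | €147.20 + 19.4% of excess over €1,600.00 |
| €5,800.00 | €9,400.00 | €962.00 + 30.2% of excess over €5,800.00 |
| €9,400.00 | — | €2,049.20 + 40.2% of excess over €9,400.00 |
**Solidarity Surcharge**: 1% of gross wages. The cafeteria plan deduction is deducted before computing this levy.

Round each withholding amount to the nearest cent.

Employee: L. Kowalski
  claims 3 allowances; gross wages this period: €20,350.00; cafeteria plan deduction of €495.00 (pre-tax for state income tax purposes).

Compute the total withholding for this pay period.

€6,173.28

State Income Tax: taxable = €20,350.00 − €495.00 − 3×€230.00 = €19,165.00
  €2,049.20 + 40.2% × (€19,165.00 − €9,400.00) = €2,049.20 + 40.2% × €9,765.00 = €5,974.73
Solidarity Surcharge: 1% × €19,855.00 = €198.55
Total: €5,974.73 + €198.55 = €6,173.28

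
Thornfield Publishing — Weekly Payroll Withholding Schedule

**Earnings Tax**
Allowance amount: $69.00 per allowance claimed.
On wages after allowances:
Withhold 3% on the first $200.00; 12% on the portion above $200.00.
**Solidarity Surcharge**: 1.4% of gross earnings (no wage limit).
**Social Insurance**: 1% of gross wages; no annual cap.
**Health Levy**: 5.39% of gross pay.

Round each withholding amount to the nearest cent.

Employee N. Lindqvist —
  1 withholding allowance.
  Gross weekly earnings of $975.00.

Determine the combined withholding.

$166.67

Earnings Tax: taxable = $975.00 − 1×$69.00 = $906.00
  $6.00 + 12% × ($906.00 − $200.00) = $6.00 + 12% × $706.00 = $90.72
Solidarity Surcharge: 1.4% × $975.00 = $13.65
Social Insurance: 1% × $975.00 = $9.75
Health Levy: 5.39% × $975.00 = $52.55
Total: $90.72 + $13.65 + $9.75 + $52.55 = $166.67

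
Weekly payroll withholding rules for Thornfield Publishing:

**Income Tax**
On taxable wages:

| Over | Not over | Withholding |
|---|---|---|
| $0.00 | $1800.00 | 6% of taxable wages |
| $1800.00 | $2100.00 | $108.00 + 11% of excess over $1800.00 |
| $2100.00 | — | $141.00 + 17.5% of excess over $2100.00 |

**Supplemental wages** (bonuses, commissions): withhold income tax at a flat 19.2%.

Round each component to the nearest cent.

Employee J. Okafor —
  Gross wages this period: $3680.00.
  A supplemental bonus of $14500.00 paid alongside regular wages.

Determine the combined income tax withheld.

Income Tax: taxable = $3680.00
  $141.00 + 17.5% × ($3680.00 − $2100.00) = $141.00 + 17.5% × $1580.00 = $417.50
Supplemental (19.2% flat on bonus): 19.2% × $14500.00 = $2784.00
Total income tax: $417.50 + $2784.00 = $3201.50

$3201.50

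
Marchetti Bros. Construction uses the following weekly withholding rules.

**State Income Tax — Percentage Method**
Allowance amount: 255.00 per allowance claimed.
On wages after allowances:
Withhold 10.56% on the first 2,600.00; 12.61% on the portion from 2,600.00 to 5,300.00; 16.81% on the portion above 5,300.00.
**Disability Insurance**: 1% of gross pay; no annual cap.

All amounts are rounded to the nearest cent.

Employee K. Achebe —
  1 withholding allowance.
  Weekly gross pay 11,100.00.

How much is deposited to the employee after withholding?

9,441.86

State Income Tax: taxable = 11,100.00 − 1×255.00 = 10,845.00
  615.03 + 16.81% × (10,845.00 − 5,300.00) = 615.03 + 16.81% × 5,545.00 = 1,547.14
Disability Insurance: 1% × 11,100.00 = 111.00
Total withheld: 1,547.14 + 111.00 = 1,658.14
Net pay: 11,100.00 − 1,658.14 = 9,441.86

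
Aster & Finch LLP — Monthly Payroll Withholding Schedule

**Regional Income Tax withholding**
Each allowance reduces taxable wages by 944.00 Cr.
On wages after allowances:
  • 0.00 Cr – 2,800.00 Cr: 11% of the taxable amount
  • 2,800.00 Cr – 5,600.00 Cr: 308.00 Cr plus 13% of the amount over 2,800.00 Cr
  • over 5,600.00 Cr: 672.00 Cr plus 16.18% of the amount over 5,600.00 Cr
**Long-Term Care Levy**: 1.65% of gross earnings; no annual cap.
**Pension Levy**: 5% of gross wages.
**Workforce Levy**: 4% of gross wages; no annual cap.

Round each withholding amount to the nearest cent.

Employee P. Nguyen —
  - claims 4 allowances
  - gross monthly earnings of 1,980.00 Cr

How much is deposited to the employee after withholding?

Regional Income Tax: taxable = 1,980.00 Cr − 4×944.00 Cr = -1,796.00 Cr
  Taxable ≤ 0 → 0.00 Cr
Long-Term Care Levy: 1.65% × 1,980.00 Cr = 32.67 Cr
Pension Levy: 5% × 1,980.00 Cr = 99.00 Cr
Workforce Levy: 4% × 1,980.00 Cr = 79.20 Cr
Total withheld: 0.00 Cr + 32.67 Cr + 99.00 Cr + 79.20 Cr = 210.87 Cr
Net pay: 1,980.00 Cr − 210.87 Cr = 1,769.13 Cr

1,769.13 Cr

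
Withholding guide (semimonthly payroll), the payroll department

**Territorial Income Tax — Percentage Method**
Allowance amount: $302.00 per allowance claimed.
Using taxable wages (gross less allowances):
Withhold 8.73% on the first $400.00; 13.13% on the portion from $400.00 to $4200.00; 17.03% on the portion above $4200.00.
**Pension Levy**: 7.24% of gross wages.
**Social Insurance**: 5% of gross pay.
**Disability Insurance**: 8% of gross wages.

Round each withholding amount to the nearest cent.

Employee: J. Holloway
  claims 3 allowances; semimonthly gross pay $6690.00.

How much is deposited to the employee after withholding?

$4532.32

Territorial Income Tax: taxable = $6690.00 − 3×$302.00 = $5784.00
  $533.86 + 17.03% × ($5784.00 − $4200.00) = $533.86 + 17.03% × $1584.00 = $803.62
Pension Levy: 7.24% × $6690.00 = $484.36
Social Insurance: 5% × $6690.00 = $334.50
Disability Insurance: 8% × $6690.00 = $535.20
Total withheld: $803.62 + $484.36 + $334.50 + $535.20 = $2157.68
Net pay: $6690.00 − $2157.68 = $4532.32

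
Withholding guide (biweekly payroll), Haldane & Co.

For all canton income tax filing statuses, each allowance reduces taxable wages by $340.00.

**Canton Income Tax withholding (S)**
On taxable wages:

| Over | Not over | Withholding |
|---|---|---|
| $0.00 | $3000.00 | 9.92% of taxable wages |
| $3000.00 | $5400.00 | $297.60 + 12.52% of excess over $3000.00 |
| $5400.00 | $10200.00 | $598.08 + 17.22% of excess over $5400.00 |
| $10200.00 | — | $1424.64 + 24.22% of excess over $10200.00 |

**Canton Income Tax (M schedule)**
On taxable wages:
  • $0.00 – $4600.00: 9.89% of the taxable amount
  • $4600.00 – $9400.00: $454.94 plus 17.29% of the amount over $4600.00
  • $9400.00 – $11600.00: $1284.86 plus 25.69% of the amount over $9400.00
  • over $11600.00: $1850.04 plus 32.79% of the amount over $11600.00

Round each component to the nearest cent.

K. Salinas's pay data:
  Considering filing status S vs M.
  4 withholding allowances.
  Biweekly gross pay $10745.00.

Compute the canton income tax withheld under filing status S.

$1284.30

Canton Income Tax (S): taxable = $10745.00 − 4×$340.00 = $9385.00
  $598.08 + 17.22% × ($9385.00 − $5400.00) = $598.08 + 17.22% × $3985.00 = $1284.30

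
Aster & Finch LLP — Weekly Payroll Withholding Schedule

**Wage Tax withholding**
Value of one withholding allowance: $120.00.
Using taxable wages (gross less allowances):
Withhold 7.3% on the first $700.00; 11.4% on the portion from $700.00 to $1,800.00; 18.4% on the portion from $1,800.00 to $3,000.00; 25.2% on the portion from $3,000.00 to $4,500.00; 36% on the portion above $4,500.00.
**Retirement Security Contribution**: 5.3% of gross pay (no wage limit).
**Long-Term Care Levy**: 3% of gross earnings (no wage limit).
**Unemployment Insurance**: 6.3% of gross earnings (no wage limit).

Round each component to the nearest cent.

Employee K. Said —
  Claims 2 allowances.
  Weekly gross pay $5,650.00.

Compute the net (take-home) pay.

Wage Tax: taxable = $5,650.00 − 2×$120.00 = $5,410.00
  $775.30 + 36% × ($5,410.00 − $4,500.00) = $775.30 + 36% × $910.00 = $1,102.90
Retirement Security Contribution: 5.3% × $5,650.00 = $299.45
Long-Term Care Levy: 3% × $5,650.00 = $169.50
Unemployment Insurance: 6.3% × $5,650.00 = $355.95
Total withheld: $1,102.90 + $299.45 + $169.50 + $355.95 = $1,927.80
Net pay: $5,650.00 − $1,927.80 = $3,722.20

$3,722.20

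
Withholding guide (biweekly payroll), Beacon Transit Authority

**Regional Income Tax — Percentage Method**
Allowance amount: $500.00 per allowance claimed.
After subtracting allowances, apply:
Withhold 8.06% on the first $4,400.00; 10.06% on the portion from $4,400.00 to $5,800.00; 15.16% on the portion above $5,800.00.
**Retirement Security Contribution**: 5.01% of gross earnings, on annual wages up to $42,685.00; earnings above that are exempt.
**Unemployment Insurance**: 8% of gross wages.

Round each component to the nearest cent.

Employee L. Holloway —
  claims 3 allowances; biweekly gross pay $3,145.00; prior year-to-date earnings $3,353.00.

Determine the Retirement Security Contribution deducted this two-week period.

Retirement Security Contribution: 5.01% × $3,145.00 = $157.56

$157.56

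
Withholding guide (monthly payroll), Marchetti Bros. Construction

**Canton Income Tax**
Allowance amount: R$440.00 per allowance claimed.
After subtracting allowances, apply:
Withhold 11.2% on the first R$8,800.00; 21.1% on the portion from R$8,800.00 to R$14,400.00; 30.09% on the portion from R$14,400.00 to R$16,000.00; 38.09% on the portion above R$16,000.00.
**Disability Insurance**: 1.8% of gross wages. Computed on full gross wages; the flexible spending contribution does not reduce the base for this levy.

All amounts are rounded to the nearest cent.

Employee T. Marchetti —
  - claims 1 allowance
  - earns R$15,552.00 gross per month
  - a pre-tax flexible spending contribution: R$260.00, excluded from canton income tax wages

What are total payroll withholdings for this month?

Canton Income Tax: taxable = R$15,552.00 − R$260.00 − 1×R$440.00 = R$14,852.00
  R$2,167.20 + 30.09% × (R$14,852.00 − R$14,400.00) = R$2,167.20 + 30.09% × R$452.00 = R$2,303.21
Disability Insurance: 1.8% × R$15,552.00 = R$279.94
Total: R$2,303.21 + R$279.94 = R$2,583.15

R$2,583.15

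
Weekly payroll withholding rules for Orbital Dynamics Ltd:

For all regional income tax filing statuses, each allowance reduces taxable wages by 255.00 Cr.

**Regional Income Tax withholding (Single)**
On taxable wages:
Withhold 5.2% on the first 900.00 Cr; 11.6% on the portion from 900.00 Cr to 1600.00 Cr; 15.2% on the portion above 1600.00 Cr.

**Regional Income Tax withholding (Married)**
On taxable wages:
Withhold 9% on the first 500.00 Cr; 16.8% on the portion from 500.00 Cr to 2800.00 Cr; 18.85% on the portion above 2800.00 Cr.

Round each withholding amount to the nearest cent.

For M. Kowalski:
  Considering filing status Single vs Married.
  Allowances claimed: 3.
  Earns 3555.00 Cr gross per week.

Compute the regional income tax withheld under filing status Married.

Regional Income Tax (Married): taxable = 3555.00 Cr − 3×255.00 Cr = 2790.00 Cr
  45.00 Cr + 16.8% × (2790.00 Cr − 500.00 Cr) = 45.00 Cr + 16.8% × 2290.00 Cr = 429.72 Cr

429.72 Cr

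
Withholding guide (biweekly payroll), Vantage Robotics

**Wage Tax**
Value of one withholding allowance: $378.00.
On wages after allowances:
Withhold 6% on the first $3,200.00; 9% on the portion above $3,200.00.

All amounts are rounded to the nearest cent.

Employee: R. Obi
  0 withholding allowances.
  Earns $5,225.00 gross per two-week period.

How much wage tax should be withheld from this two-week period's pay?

Wage Tax: taxable = $5,225.00
  $192.00 + 9% × ($5,225.00 − $3,200.00) = $192.00 + 9% × $2,025.00 = $374.25

$374.25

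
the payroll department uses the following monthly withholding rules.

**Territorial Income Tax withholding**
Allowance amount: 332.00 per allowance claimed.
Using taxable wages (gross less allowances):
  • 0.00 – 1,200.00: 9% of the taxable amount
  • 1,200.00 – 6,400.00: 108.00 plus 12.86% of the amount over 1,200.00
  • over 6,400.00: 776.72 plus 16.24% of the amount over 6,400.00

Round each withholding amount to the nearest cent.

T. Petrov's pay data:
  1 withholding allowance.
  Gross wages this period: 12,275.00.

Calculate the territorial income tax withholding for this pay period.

Territorial Income Tax: taxable = 12,275.00 − 1×332.00 = 11,943.00
  776.72 + 16.24% × (11,943.00 − 6,400.00) = 776.72 + 16.24% × 5,543.00 = 1,676.90

1,676.90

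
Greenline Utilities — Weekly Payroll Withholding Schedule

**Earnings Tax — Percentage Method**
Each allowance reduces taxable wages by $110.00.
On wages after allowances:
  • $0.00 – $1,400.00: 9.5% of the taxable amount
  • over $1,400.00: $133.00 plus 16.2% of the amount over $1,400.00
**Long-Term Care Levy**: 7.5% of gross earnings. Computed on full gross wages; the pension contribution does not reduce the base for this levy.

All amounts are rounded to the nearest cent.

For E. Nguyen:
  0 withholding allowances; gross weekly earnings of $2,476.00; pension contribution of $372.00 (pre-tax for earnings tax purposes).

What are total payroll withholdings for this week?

$432.75

Earnings Tax: taxable = $2,476.00 − $372.00 = $2,104.00
  $133.00 + 16.2% × ($2,104.00 − $1,400.00) = $133.00 + 16.2% × $704.00 = $247.05
Long-Term Care Levy: 7.5% × $2,476.00 = $185.70
Total: $247.05 + $185.70 = $432.75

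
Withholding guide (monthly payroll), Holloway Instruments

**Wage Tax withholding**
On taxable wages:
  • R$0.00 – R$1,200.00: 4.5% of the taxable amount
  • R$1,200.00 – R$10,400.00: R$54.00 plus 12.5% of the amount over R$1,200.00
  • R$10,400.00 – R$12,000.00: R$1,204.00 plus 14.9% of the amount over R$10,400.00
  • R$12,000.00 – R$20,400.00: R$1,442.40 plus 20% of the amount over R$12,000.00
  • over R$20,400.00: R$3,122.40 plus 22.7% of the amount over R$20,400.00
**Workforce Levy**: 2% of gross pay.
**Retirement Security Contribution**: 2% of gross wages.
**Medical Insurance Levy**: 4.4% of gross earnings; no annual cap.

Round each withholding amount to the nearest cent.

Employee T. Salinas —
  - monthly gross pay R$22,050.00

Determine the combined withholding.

R$5,349.15

Wage Tax: taxable = R$22,050.00
  R$3,122.40 + 22.7% × (R$22,050.00 − R$20,400.00) = R$3,122.40 + 22.7% × R$1,650.00 = R$3,496.95
Workforce Levy: 2% × R$22,050.00 = R$441.00
Retirement Security Contribution: 2% × R$22,050.00 = R$441.00
Medical Insurance Levy: 4.4% × R$22,050.00 = R$970.20
Total: R$3,496.95 + R$441.00 + R$441.00 + R$970.20 = R$5,349.15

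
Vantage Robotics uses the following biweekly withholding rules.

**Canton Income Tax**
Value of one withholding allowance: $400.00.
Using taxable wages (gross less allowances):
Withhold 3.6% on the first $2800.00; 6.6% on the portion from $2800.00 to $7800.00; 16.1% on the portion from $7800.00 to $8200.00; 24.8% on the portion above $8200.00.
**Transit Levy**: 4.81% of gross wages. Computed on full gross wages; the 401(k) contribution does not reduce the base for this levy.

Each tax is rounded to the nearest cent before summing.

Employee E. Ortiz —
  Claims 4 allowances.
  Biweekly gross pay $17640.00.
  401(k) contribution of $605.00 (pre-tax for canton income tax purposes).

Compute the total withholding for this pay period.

$3137.96

Canton Income Tax: taxable = $17640.00 − $605.00 − 4×$400.00 = $15435.00
  $495.20 + 24.8% × ($15435.00 − $8200.00) = $495.20 + 24.8% × $7235.00 = $2289.48
Transit Levy: 4.81% × $17640.00 = $848.48
Total: $2289.48 + $848.48 = $3137.96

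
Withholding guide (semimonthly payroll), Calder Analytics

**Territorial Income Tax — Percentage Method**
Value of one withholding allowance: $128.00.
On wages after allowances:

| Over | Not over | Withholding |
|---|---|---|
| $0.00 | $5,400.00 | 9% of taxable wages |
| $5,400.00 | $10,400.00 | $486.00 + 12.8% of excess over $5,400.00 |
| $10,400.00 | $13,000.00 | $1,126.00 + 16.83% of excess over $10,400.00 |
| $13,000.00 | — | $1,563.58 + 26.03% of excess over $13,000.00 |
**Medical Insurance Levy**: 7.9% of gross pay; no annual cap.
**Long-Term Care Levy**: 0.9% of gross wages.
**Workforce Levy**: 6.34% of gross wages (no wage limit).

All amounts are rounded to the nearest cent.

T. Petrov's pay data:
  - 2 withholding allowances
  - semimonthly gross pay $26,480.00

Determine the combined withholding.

$9,014.86

Territorial Income Tax: taxable = $26,480.00 − 2×$128.00 = $26,224.00
  $1,563.58 + 26.03% × ($26,224.00 − $13,000.00) = $1,563.58 + 26.03% × $13,224.00 = $5,005.79
Medical Insurance Levy: 7.9% × $26,480.00 = $2,091.92
Long-Term Care Levy: 0.9% × $26,480.00 = $238.32
Workforce Levy: 6.34% × $26,480.00 = $1,678.83
Total: $5,005.79 + $2,091.92 + $238.32 + $1,678.83 = $9,014.86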